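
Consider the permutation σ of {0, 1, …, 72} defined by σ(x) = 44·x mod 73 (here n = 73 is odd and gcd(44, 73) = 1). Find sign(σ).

-1

Trace 6: π^k(6) = [6, 45, 9, 31, 50, 10, 2] for k=0..6.
The orbit structure of x ↦ 44x mod 73: 2 orbits of sizes [72, 1].
Σ(ℓ_i−1) = 73−2 = 71; sign = (−1)^71 = -1.
Via Zolotarev, sign(π_{44}) = (44|73) = -1.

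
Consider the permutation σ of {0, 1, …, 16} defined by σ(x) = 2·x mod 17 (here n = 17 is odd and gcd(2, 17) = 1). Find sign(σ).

Trace 9: π^k(9) = [9, 1, 2, 4, 8, 16, 15] for k=0..6.
Cycle type of π: 8×2 + 1; total 3 cycles.
17 − 3 = 14 transpositions; sign(π) = (−1)^14 = +1.
(2|17)_J = +1 (Zolotarev's lemma cross-check).

+1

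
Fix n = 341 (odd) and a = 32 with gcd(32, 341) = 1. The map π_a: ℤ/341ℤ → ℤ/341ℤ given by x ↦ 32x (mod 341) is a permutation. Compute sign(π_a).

Orbit of 1 under x↦32x: [1, 32]… (length divides ord_341(32)).
π_32 has 186 disjoint cycles with lengths [2, 2, 2, 2, 2, 2, 2, 2, 2, 2, 2, 2, 2, 2, 2, 2, 2, 2, 2, 2, 2, 2, 2, 2, 2, 2, 2, 2, 2, 2, 2, 2, 2, 2, 2, 2, 2, 2, 2, 2, 2, 2, 2, 2, 2, 2, 2, 2, 2, 2, 2, 2, 2, 2, 2, 2, 2, 2, 2, 2, 2, 2, 2, 2, 2, 2, 2, 2, 2, 2, 2, 2, 2, 2, 2, 2, 2, 2, 2, 2, 2, 2, 2, 2, 2, 2, 2, 2, 2, 2, 2, 2, 2, 2, 2, 2, 2, 2, 2, 2, 2, 2, 2, 2, 2, 2, 2, 2, 2, 2, 2, 2, 2, 2, 2, 2, 2, 2, 2, 2, 2, 2, 2, 2, 2, 2, 2, 2, 2, 2, 2, 2, 2, 2, 2, 2, 2, 2, 2, 2, 2, 2, 2, 2, 2, 2, 2, 2, 2, 2, 2, 2, 2, 2, 2, 1, 1, 1, 1, 1, 1, 1, 1, 1, 1, 1, 1, 1, 1, 1, 1, 1, 1, 1, 1, 1, 1, 1, 1, 1, 1, 1, 1, 1, 1, 1] on {0,…,340}.
sign(π) = (−1)^{n − #cycles} = (−1)^{341−186} = (−1)^155 = -1.
Zolotarev: (32|341) = -1, matching the cycle-count sign.

-1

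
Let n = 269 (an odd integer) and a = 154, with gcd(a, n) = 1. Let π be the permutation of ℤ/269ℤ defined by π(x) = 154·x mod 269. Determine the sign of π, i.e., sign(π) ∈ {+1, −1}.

Orbit of 150 under x↦154x: [150, 235, 144, 118, 149, 81, 100]… (length divides ord_269(154)).
π_154 has 3 disjoint cycles with lengths [134, 134, 1] on {0,…,268}.
n − c = 269 − 3 = 266; sign = (−1)^266 = +1.
Zolotarev: (154|269) = +1, matching the cycle-count sign.

+1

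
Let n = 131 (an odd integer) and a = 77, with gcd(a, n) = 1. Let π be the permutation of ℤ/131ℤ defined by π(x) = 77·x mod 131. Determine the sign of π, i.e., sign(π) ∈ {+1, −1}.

+1

Start at x=59: 59 → 89 → 41 → 13 → 84 → 49 → 105 → … (one orbit).
The orbit structure of x ↦ 77x mod 131: 3 orbits of sizes [65, 65, 1].
131 − 3 = 128 transpositions; sign(π) = (−1)^128 = +1.
Zolotarev: (77|131) = +1, matching the cycle-count sign.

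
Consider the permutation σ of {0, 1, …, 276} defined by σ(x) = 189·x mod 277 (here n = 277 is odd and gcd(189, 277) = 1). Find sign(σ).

+1

Trace 238: π^k(238) = [238, 108, 191, 89, 201, 40, 81] for k=0..6.
π_189 has 3 disjoint cycles with lengths [138, 138, 1] on {0,…,276}.
3 cycles on 277: each ℓ→(−1)^(ℓ−1), product (−1)^274 = +1.
Zolotarev: (189|277) = +1, matching the cycle-count sign.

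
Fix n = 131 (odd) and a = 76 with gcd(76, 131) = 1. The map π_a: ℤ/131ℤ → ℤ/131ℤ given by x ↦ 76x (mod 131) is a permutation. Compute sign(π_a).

Orbit of 103 under x↦76x: [103, 99, 57, 9, 29, 108, 86]… (length divides ord_131(76)).
π_76 has 2 disjoint cycles with lengths [130, 1] on {0,…,130}.
sign(π) = (−1)^{n − #cycles} = (−1)^{131−2} = (−1)^129 = -1.

-1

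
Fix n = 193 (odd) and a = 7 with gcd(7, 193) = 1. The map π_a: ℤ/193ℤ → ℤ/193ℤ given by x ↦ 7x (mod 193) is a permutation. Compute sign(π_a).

Trace 177: π^k(177) = [177, 81, 181, 109, 184, 130, 138] for k=0..6.
Decompose π into cycles: lengths [24, 24, 24, 24, 24, 24, 24, 24, 1] (9 cycles, including the fixed point 0).
9 cycles on 193: each ℓ→(−1)^(ℓ−1), product (−1)^184 = +1.
Check: (7/193) = +1 by Zolotarev.

+1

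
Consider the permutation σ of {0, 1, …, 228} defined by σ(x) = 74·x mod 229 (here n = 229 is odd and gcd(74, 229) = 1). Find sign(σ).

Orbit of 141 under x↦74x: [141, 129, 157, 168, 66, 75, 54]… (length divides ord_229(74)).
Decompose π into cycles: lengths [228, 1] (2 cycles, including the fixed point 0).
With 2 cycles on 229 points, sign = (−1)^{229−2} = -1.
Via Zolotarev, sign(π_{74}) = (74|229) = -1.

-1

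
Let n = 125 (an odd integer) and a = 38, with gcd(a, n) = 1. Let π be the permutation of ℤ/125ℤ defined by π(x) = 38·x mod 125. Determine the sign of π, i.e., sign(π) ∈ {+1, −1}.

Start at x=107: 107 → 66 → 8 → 54 → 52 → 101 → 88 → … (one orbit).
π_38 has 4 disjoint cycles with lengths [100, 20, 4, 1] on {0,…,124}.
Σ(ℓ_i−1) = 125−4 = 121; sign = (−1)^121 = -1.
Via Zolotarev, sign(π_{38}) = (38|125) = -1.

-1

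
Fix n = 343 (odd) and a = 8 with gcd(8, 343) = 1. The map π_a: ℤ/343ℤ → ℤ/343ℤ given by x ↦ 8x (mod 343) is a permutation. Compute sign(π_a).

+1

Trace 204: π^k(204) = [204, 260, 22, 176, 36, 288, 246] for k=0..6.
Decompose π into cycles: lengths [49, 49, 49, 49, 49, 49, 7, 7, 7, 7, 7, 7, 1, 1, 1, 1, 1, 1, 1] (19 cycles, including the fixed point 0).
With 19 cycles on 343 points, sign = (−1)^{343−19} = +1.
Zolotarev: (8|343) = +1, matching the cycle-count sign.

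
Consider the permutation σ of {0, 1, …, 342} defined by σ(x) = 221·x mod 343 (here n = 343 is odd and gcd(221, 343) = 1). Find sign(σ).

Trace 261: π^k(261) = [261, 57, 249, 149, 1, 221, 135] for k=0..6.
π_221 has 7 disjoint cycles with lengths [147, 147, 21, 21, 3, 3, 1] on {0,…,342}.
sign(π) = (−1)^{n − #cycles} = (−1)^{343−7} = (−1)^336 = +1.

+1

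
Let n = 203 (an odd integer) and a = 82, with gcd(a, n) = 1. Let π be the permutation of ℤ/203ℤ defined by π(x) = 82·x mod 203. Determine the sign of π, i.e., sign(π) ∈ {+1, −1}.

-1

Start at x=83: 83 → 107 → 45 → 36 → 110 → 88 → 111 → … (one orbit).
π_82 has 10 disjoint cycles with lengths [42, 42, 42, 42, 7, 7, 7, 7, 6, 1] on {0,…,202}.
n − c = 203 − 10 = 193; sign = (−1)^193 = -1.
Zolotarev: (82|203) = -1, matching the cycle-count sign.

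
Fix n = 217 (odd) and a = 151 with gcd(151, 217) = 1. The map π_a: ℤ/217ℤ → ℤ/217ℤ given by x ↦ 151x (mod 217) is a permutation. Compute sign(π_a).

-1

Trace 58: π^k(58) = [58, 78, 60, 163, 92, 4, 170] for k=0..6.
Decompose π into cycles: lengths [30, 30, 30, 30, 30, 30, 10, 10, 10, 3, 3, 1] (12 cycles, including the fixed point 0).
With 12 cycles on 217 points, sign = (−1)^{217−12} = -1.
Zolotarev: (151|217) = -1, matching the cycle-count sign.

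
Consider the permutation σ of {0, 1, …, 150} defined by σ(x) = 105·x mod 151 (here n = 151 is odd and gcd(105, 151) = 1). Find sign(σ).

+1

Orbit of 2 under x↦105x: [2, 59, 4, 118, 8, 85, 16]… (length divides ord_151(105)).
11 cycles of lengths [15, 15, 15, 15, 15, 15, 15, 15, 15, 15, 1].
n − c = 151 − 11 = 140; sign = (−1)^140 = +1.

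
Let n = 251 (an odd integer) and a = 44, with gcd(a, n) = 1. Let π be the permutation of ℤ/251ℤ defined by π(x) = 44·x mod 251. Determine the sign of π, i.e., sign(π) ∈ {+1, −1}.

-1

Start at x=85: 85 → 226 → 155 → 43 → 135 → 167 → 69 → … (one orbit).
Cycle lengths of π_44 on ℤ/251ℤ: [250, 1]; 2 cycles in total.
2 cycles on 251: each ℓ→(−1)^(ℓ−1), product (−1)^249 = -1.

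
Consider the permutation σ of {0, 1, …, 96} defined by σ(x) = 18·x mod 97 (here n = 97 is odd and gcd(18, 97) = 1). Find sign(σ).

Start at x=70: 70 → 96 → 79 → 64 → 85 → 75 → 89 → … (one orbit).
Decompose π into cycles: lengths [16, 16, 16, 16, 16, 16, 1] (7 cycles, including the fixed point 0).
n − c = 97 − 7 = 90; sign = (−1)^90 = +1.
Zolotarev: (18|97) = +1, matching the cycle-count sign.

+1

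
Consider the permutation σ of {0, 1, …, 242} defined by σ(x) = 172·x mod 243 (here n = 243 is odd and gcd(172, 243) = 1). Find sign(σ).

+1

Start at x=226: 226 → 235 → 82 → 10 → 19 → 109 → 37 → … (one orbit).
Decompose π into cycles: lengths [27, 27, 27, 27, 27, 27, 9, 9, 9, 9, 9, 9, 3, 3, 3, 3, 3, 3, 1, 1, 1, 1, 1, 1, 1, 1, 1] (27 cycles, including the fixed point 0).
243 − 27 = 216 transpositions; sign(π) = (−1)^216 = +1.
Check: (172/243) = +1 by Zolotarev.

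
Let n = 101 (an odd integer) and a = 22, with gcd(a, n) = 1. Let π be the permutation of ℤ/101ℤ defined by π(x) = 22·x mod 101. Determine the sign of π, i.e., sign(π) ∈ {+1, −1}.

+1

Orbit of 43 under x↦22x: [43, 37, 6, 31, 76, 56, 20]… (length divides ord_101(22)).
The orbit structure of x ↦ 22x mod 101: 3 orbits of sizes [50, 50, 1].
sign(π) = (−1)^{n − #cycles} = (−1)^{101−3} = (−1)^98 = +1.
Zolotarev: (22|101) = +1, matching the cycle-count sign.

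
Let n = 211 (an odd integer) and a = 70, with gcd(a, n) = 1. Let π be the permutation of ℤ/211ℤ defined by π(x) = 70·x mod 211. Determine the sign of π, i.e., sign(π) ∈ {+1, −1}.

Start at x=52: 52 → 53 → 123 → 170 → 84 → 183 → 150 → … (one orbit).
3 cycles of lengths [105, 105, 1].
Σ(ℓ_i−1) = 211−3 = 208; sign = (−1)^208 = +1.
Check: (70/211) = +1 by Zolotarev.

+1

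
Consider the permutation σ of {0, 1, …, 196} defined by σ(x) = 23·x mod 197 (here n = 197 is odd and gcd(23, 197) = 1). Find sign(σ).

Start at x=42: 42 → 178 → 154 → 193 → 105 → 51 → 188 → … (one orbit).
The orbit structure of x ↦ 23x mod 197: 5 orbits of sizes [49, 49, 49, 49, 1].
n − c = 197 − 5 = 192; sign = (−1)^192 = +1.
Via Zolotarev, sign(π_{23}) = (23|197) = +1.

+1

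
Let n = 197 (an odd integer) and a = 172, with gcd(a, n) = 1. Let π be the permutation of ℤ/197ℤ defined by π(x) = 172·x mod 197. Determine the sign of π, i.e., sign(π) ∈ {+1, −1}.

+1

Orbit of 191 under x↦172x: [191, 150, 190, 175, 156, 40, 182]… (length divides ord_197(172)).
π_172 has 5 disjoint cycles with lengths [49, 49, 49, 49, 1] on {0,…,196}.
With 5 cycles on 197 points, sign = (−1)^{197−5} = +1.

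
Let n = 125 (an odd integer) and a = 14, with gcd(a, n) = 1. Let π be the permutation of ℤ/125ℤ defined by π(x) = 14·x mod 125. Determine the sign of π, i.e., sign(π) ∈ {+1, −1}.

+1

Trace 99: π^k(99) = [99, 11, 29, 31, 59, 76, 64] for k=0..6.
The orbit structure of x ↦ 14x mod 125: 7 orbits of sizes [50, 50, 10, 10, 2, 2, 1].
sign(π) = (−1)^{n − #cycles} = (−1)^{125−7} = (−1)^118 = +1.
(14|125)_J = +1 (Zolotarev's lemma cross-check).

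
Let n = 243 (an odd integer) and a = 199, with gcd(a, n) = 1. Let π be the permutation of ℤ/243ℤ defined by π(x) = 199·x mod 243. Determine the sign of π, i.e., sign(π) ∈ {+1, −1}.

+1

Orbit of 82 under x↦199x: [82, 37, 73, 190, 145, 181, 55]… (length divides ord_243(199)).
π_199 has 27 disjoint cycles with lengths [27, 27, 27, 27, 27, 27, 9, 9, 9, 9, 9, 9, 3, 3, 3, 3, 3, 3, 1, 1, 1, 1, 1, 1, 1, 1, 1] on {0,…,242}.
sign(π) = (−1)^{n − #cycles} = (−1)^{243−27} = (−1)^216 = +1.
Zolotarev: (199|243) = +1, matching the cycle-count sign.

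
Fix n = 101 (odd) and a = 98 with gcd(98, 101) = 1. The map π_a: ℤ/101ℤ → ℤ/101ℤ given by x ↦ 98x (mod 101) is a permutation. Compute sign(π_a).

Start at x=12: 12 → 65 → 7 → 80 → 63 → 13 → 62 → … (one orbit).
π_98 has 2 disjoint cycles with lengths [100, 1] on {0,…,100}.
With 2 cycles on 101 points, sign = (−1)^{101−2} = -1.
The Jacobi symbol (98|101) = -1 (Zolotarev) agrees.

-1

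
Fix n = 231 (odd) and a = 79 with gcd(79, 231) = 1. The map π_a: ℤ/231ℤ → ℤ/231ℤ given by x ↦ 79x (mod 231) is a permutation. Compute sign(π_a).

-1

Trace 184: π^k(184) = [184, 214, 43, 163, 172, 190, 226] for k=0..6.
Cycle type of π: 30×6 + 10×3 + 3×6 + 1×3; total 18 cycles.
With 18 cycles on 231 points, sign = (−1)^{231−18} = -1.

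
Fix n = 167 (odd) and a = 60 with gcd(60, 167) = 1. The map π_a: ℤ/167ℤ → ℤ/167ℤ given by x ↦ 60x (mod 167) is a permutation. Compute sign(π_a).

Orbit of 115 under x↦60x: [115, 53, 7, 86, 150, 149, 89]… (length divides ord_167(60)).
Cycle lengths of π_60 on ℤ/167ℤ: [166, 1]; 2 cycles in total.
sign(π) = (−1)^{n − #cycles} = (−1)^{167−2} = (−1)^165 = -1.
Zolotarev: (60|167) = -1, matching the cycle-count sign.

-1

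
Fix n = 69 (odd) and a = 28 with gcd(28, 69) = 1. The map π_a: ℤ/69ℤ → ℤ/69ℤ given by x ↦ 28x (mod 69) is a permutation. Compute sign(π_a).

-1

Orbit of 49 under x↦28x: [49, 61, 52, 7, 58, 37, 1]… (length divides ord_69(28)).
The orbit structure of x ↦ 28x mod 69: 6 orbits of sizes [22, 22, 22, 1, 1, 1].
With 6 cycles on 69 points, sign = (−1)^{69−6} = -1.
Zolotarev: (28|69) = -1, matching the cycle-count sign.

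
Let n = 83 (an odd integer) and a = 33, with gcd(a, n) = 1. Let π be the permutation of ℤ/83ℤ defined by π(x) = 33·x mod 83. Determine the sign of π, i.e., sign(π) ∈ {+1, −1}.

+1

Orbit of 25 under x↦33x: [25, 78, 1, 33, 10, 81, 17]… (length divides ord_83(33)).
π_33 has 3 disjoint cycles with lengths [41, 41, 1] on {0,…,82}.
3 cycles on 83: each ℓ→(−1)^(ℓ−1), product (−1)^80 = +1.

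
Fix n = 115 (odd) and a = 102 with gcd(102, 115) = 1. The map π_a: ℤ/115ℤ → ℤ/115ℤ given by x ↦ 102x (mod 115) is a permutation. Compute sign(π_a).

+1

Start at x=1: 1 → 102 → 54 → 103 → 41 → 42 → 29 → … (one orbit).
π_102 has 5 disjoint cycles with lengths [44, 44, 22, 4, 1] on {0,…,114}.
With 5 cycles on 115 points, sign = (−1)^{115−5} = +1.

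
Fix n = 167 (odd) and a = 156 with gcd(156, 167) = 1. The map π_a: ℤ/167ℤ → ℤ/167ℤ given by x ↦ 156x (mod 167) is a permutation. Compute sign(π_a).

Orbit of 82 under x↦156x: [82, 100, 69, 76, 166, 11, 46]… (length divides ord_167(156)).
The orbit structure of x ↦ 156x mod 167: 2 orbits of sizes [166, 1].
sign(π) = (−1)^{n − #cycles} = (−1)^{167−2} = (−1)^165 = -1.
(156|167)_J = -1 (Zolotarev's lemma cross-check).

-1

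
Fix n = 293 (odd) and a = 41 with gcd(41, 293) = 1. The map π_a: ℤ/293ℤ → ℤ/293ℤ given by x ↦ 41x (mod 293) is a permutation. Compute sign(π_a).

Start at x=4: 4 → 164 → 278 → 264 → 276 → 182 → 137 → … (one orbit).
π_41 has 2 disjoint cycles with lengths [292, 1] on {0,…,292}.
2 cycles on 293: each ℓ→(−1)^(ℓ−1), product (−1)^291 = -1.
Zolotarev: (41|293) = -1, matching the cycle-count sign.

-1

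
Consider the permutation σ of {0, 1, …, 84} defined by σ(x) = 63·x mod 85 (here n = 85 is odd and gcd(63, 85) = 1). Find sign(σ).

+1

Trace 7: π^k(7) = [7, 16, 73, 9, 57, 21, 48] for k=0..6.
Cycle lengths of π_63 on ℤ/85ℤ: [16, 16, 16, 16, 16, 4, 1]; 7 cycles in total.
7 cycles on 85: each ℓ→(−1)^(ℓ−1), product (−1)^78 = +1.
(63|85)_J = +1 (Zolotarev's lemma cross-check).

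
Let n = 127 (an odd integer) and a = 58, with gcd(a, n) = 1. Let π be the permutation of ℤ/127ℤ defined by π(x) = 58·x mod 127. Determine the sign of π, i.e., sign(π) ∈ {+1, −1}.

-1

Start at x=12: 12 → 61 → 109 → 99 → 27 → 42 → 23 → … (one orbit).
Cycle lengths of π_58 on ℤ/127ℤ: [126, 1]; 2 cycles in total.
n − c = 127 − 2 = 125; sign = (−1)^125 = -1.
Zolotarev: (58|127) = -1, matching the cycle-count sign.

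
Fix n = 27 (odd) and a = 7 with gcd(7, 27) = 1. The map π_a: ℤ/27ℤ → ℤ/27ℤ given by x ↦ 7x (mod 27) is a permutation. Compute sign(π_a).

+1

Orbit of 25 under x↦7x: [25, 13, 10, 16, 4, 1, 7]… (length divides ord_27(7)).
Decompose π into cycles: lengths [9, 9, 3, 3, 1, 1, 1] (7 cycles, including the fixed point 0).
7 cycles on 27: each ℓ→(−1)^(ℓ−1), product (−1)^20 = +1.
Via Zolotarev, sign(π_{7}) = (7|27) = +1.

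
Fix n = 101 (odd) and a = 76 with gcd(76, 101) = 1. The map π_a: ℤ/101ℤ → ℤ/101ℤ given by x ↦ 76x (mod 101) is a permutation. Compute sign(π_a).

Trace 1: π^k(1) = [1, 76, 19, 30, 58, 65, 92] for k=0..6.
Decompose π into cycles: lengths [50, 50, 1] (3 cycles, including the fixed point 0).
n − c = 101 − 3 = 98; sign = (−1)^98 = +1.
The Jacobi symbol (76|101) = +1 (Zolotarev) agrees.

+1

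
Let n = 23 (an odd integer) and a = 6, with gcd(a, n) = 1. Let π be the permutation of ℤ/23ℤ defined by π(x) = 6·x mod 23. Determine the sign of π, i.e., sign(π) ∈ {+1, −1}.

+1

Orbit of 3 under x↦6x: [3, 18, 16, 4, 1, 6, 13]… (length divides ord_23(6)).
π_6 has 3 disjoint cycles with lengths [11, 11, 1] on {0,…,22}.
23 − 3 = 20 transpositions; sign(π) = (−1)^20 = +1.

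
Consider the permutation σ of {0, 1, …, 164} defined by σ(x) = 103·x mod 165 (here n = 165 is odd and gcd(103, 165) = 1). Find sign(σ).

-1

Start at x=4: 4 → 82 → 31 → 58 → 34 → 37 → 16 → … (one orbit).
The orbit structure of x ↦ 103x mod 165: 18 orbits of sizes [20, 20, 20, 20, 20, 20, 5, 5, 5, 5, 5, 5, 4, 4, 4, 1, 1, 1].
sign(π) = (−1)^{n − #cycles} = (−1)^{165−18} = (−1)^147 = -1.
Check: (103/165) = -1 by Zolotarev.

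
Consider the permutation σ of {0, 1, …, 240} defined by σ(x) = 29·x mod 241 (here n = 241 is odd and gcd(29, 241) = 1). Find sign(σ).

+1

Orbit of 30 under x↦29x: [30, 147, 166, 235, 67, 15, 194]… (length divides ord_241(29)).
Decompose π into cycles: lengths [120, 120, 1] (3 cycles, including the fixed point 0).
sign(π) = (−1)^{n − #cycles} = (−1)^{241−3} = (−1)^238 = +1.
The Jacobi symbol (29|241) = +1 (Zolotarev) agrees.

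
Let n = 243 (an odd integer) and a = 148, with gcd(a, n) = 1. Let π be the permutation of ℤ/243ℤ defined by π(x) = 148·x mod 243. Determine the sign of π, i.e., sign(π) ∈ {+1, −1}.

+1

Start at x=34: 34 → 172 → 184 → 16 → 181 → 58 → 79 → … (one orbit).
Decompose π into cycles: lengths [81, 81, 27, 27, 9, 9, 3, 3, 1, 1, 1] (11 cycles, including the fixed point 0).
With 11 cycles on 243 points, sign = (−1)^{243−11} = +1.
Via Zolotarev, sign(π_{148}) = (148|243) = +1.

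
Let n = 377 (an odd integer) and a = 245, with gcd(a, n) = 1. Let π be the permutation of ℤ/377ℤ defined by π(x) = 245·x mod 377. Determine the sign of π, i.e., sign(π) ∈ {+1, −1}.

Trace 23: π^k(23) = [23, 357, 1, 245, 82, 109, 315] for k=0..6.
The orbit structure of x ↦ 245x mod 377: 8 orbits of sizes [84, 84, 84, 84, 14, 14, 12, 1].
n − c = 377 − 8 = 369; sign = (−1)^369 = -1.

-1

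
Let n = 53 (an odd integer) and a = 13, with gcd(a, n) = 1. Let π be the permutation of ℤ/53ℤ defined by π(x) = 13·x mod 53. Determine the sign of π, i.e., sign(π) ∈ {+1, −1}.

+1

Orbit of 44 under x↦13x: [44, 42, 16, 49, 1, 13, 10]… (length divides ord_53(13)).
The orbit structure of x ↦ 13x mod 53: 5 orbits of sizes [13, 13, 13, 13, 1].
sign(π) = (−1)^{n − #cycles} = (−1)^{53−5} = (−1)^48 = +1.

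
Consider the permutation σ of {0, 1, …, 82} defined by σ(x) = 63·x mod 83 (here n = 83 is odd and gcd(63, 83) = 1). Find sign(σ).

+1

Trace 59: π^k(59) = [59, 65, 28, 21, 78, 17, 75] for k=0..6.
Decompose π into cycles: lengths [41, 41, 1] (3 cycles, including the fixed point 0).
Σ(ℓ_i−1) = 83−3 = 80; sign = (−1)^80 = +1.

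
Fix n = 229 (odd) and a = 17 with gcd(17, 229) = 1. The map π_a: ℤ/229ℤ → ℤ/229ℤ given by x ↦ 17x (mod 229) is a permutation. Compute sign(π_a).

+1

Start at x=161: 161 → 218 → 42 → 27 → 1 → 17 → 60 → … (one orbit).
π_17 has 13 disjoint cycles with lengths [19, 19, 19, 19, 19, 19, 19, 19, 19, 19, 19, 19, 1] on {0,…,228}.
13 cycles on 229: each ℓ→(−1)^(ℓ−1), product (−1)^216 = +1.
Zolotarev: (17|229) = +1, matching the cycle-count sign.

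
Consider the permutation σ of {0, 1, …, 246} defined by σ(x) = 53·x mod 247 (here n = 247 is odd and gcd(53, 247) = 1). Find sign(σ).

Start at x=40: 40 → 144 → 222 → 157 → 170 → 118 → 79 → … (one orbit).
π_53 has 26 disjoint cycles with lengths [18, 18, 18, 18, 18, 18, 18, 18, 18, 18, 18, 18, 18, 1, 1, 1, 1, 1, 1, 1, 1, 1, 1, 1, 1, 1] on {0,…,246}.
With 26 cycles on 247 points, sign = (−1)^{247−26} = -1.
Via Zolotarev, sign(π_{53}) = (53|247) = -1.

-1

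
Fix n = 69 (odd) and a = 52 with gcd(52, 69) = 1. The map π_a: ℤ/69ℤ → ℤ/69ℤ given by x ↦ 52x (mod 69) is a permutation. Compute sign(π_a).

Orbit of 49 under x↦52x: [49, 64, 16, 4, 1, 52, 13]… (length divides ord_69(52)).
π_52 has 9 disjoint cycles with lengths [11, 11, 11, 11, 11, 11, 1, 1, 1] on {0,…,68}.
With 9 cycles on 69 points, sign = (−1)^{69−9} = +1.
Via Zolotarev, sign(π_{52}) = (52|69) = +1.

+1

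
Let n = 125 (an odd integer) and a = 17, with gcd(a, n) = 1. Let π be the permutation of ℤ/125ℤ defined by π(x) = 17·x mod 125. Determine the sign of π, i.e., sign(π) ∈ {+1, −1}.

-1

Orbit of 2 under x↦17x: [2, 34, 78, 76, 42, 89, 13]… (length divides ord_125(17)).
Decompose π into cycles: lengths [100, 20, 4, 1] (4 cycles, including the fixed point 0).
With 4 cycles on 125 points, sign = (−1)^{125−4} = -1.
The Jacobi symbol (17|125) = -1 (Zolotarev) agrees.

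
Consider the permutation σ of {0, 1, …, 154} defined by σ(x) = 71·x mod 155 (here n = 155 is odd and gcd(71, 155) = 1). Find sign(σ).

Start at x=71: 71 → 81 → 16 → 51 → 56 → 101 → 41 → … (one orbit).
Cycle type of π: 15×10 + 1×5; total 15 cycles.
155 − 15 = 140 transpositions; sign(π) = (−1)^140 = +1.
(71|155)_J = +1 (Zolotarev's lemma cross-check).

+1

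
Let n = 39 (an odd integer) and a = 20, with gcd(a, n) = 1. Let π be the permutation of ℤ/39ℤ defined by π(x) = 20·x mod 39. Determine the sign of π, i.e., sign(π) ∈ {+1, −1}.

Trace 22: π^k(22) = [22, 11, 25, 32, 16, 8, 4] for k=0..6.
Decompose π into cycles: lengths [12, 12, 12, 2, 1] (5 cycles, including the fixed point 0).
Σ(ℓ_i−1) = 39−5 = 34; sign = (−1)^34 = +1.

+1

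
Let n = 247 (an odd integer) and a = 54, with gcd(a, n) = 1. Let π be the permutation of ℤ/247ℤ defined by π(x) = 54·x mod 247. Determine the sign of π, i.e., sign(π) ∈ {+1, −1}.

Trace 9: π^k(9) = [9, 239, 62, 137, 235, 93, 82] for k=0..6.
The orbit structure of x ↦ 54x mod 247: 10 orbits of sizes [36, 36, 36, 36, 36, 36, 12, 9, 9, 1].
sign(π) = (−1)^{n − #cycles} = (−1)^{247−10} = (−1)^237 = -1.

-1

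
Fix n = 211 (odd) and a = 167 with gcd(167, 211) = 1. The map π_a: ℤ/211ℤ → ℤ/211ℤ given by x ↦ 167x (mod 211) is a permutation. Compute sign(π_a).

-1

Start at x=113: 113 → 92 → 172 → 28 → 34 → 192 → 203 → … (one orbit).
2 cycles of lengths [210, 1].
Σ(ℓ_i−1) = 211−2 = 209; sign = (−1)^209 = -1.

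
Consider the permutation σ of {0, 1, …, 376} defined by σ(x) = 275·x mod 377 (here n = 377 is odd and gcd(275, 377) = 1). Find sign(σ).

Trace 139: π^k(139) = [139, 148, 361, 124, 170, 2, 173] for k=0..6.
7 cycles of lengths [84, 84, 84, 84, 28, 12, 1].
7 cycles on 377: each ℓ→(−1)^(ℓ−1), product (−1)^370 = +1.
The Jacobi symbol (275|377) = +1 (Zolotarev) agrees.

+1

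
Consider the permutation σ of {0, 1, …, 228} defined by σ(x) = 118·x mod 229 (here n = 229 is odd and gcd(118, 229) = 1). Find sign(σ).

Orbit of 45 under x↦118x: [45, 43, 36, 126, 212, 55, 78]… (length divides ord_229(118)).
3 cycles of lengths [114, 114, 1].
sign(π) = (−1)^{n − #cycles} = (−1)^{229−3} = (−1)^226 = +1.
Check: (118/229) = +1 by Zolotarev.

+1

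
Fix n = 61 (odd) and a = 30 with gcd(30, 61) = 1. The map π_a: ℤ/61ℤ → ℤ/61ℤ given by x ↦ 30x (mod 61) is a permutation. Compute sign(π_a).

-1

Trace 42: π^k(42) = [42, 40, 41, 10, 56, 33, 14] for k=0..6.
Cycle type of π: 60 + 1; total 2 cycles.
sign(π) = (−1)^{n − #cycles} = (−1)^{61−2} = (−1)^59 = -1.
Zolotarev: (30|61) = -1, matching the cycle-count sign.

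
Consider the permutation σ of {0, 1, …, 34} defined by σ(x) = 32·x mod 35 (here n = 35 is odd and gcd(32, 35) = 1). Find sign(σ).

Orbit of 4 under x↦32x: [4, 23, 1, 32, 9, 8, 11]… (length divides ord_35(32)).
Decompose π into cycles: lengths [12, 12, 4, 3, 3, 1] (6 cycles, including the fixed point 0).
sign(π) = (−1)^{n − #cycles} = (−1)^{35−6} = (−1)^29 = -1.
Check: (32/35) = -1 by Zolotarev.

-1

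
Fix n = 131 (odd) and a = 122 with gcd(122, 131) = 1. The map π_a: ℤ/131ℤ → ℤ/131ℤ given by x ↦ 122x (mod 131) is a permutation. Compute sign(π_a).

Orbit of 65 under x↦122x: [65, 70, 25, 37, 60, 115, 13]… (length divides ord_131(122)).
2 cycles of lengths [130, 1].
sign(π) = (−1)^{n − #cycles} = (−1)^{131−2} = (−1)^129 = -1.
The Jacobi symbol (122|131) = -1 (Zolotarev) agrees.

-1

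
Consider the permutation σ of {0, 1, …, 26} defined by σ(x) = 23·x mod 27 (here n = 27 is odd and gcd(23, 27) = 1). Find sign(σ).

-1

Orbit of 19 under x↦23x: [19, 5, 7, 26, 4, 11, 10]… (length divides ord_27(23)).
4 cycles of lengths [18, 6, 2, 1].
sign(π) = (−1)^{n − #cycles} = (−1)^{27−4} = (−1)^23 = -1.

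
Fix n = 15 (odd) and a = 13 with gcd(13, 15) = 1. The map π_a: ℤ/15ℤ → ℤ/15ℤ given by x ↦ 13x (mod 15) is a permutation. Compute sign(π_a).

-1

Orbit of 13 under x↦13x: [13, 4, 7, 1]… (length divides ord_15(13)).
The orbit structure of x ↦ 13x mod 15: 6 orbits of sizes [4, 4, 4, 1, 1, 1].
15 − 6 = 9 transpositions; sign(π) = (−1)^9 = -1.
Zolotarev: (13|15) = -1, matching the cycle-count sign.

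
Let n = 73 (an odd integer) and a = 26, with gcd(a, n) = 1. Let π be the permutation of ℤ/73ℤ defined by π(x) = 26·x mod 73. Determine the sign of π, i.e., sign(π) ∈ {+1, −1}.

-1

Start at x=36: 36 → 60 → 27 → 45 → 2 → 52 → 38 → … (one orbit).
Cycle lengths of π_26 on ℤ/73ℤ: [72, 1]; 2 cycles in total.
Σ(ℓ_i−1) = 73−2 = 71; sign = (−1)^71 = -1.
(26|73)_J = -1 (Zolotarev's lemma cross-check).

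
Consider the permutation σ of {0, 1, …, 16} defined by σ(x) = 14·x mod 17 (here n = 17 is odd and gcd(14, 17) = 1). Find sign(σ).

-1

Trace 11: π^k(11) = [11, 1, 14, 9, 7, 13, 12] for k=0..6.
2 cycles of lengths [16, 1].
2 cycles on 17: each ℓ→(−1)^(ℓ−1), product (−1)^15 = -1.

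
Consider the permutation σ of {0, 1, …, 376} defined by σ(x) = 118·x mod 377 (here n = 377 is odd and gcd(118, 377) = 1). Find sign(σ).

Start at x=14: 14 → 144 → 27 → 170 → 79 → 274 → 287 → … (one orbit).
Decompose π into cycles: lengths [28, 28, 28, 28, 28, 28, 28, 28, 28, 28, 28, 28, 28, 1, 1, 1, 1, 1, 1, 1, 1, 1, 1, 1, 1, 1] (26 cycles, including the fixed point 0).
sign(π) = (−1)^{n − #cycles} = (−1)^{377−26} = (−1)^351 = -1.

-1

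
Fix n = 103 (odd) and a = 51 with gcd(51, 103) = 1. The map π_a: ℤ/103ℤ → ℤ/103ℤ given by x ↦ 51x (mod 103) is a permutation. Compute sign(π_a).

Orbit of 15 under x↦51x: [15, 44, 81, 11, 46, 80, 63]… (length divides ord_103(51)).
π_51 has 2 disjoint cycles with lengths [102, 1] on {0,…,102}.
2 cycles on 103: each ℓ→(−1)^(ℓ−1), product (−1)^101 = -1.

-1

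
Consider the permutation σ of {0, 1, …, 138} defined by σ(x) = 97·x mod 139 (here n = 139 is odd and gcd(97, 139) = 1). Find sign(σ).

Start at x=1: 1 → 97 → 96 → 138 → 42 → 43 → 1 (one orbit).
The orbit structure of x ↦ 97x mod 139: 24 orbits of sizes [6, 6, 6, 6, 6, 6, 6, 6, 6, 6, 6, 6, 6, 6, 6, 6, 6, 6, 6, 6, 6, 6, 6, 1].
With 24 cycles on 139 points, sign = (−1)^{139−24} = -1.
(97|139)_J = -1 (Zolotarev's lemma cross-check).

-1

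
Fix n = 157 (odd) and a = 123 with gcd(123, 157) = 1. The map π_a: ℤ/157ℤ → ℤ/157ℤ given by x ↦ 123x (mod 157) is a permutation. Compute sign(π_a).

Orbit of 60 under x↦123x: [60, 1, 123, 57, 103, 109, 62]… (length divides ord_157(123)).
Cycle lengths of π_123 on ℤ/157ℤ: [156, 1]; 2 cycles in total.
2 cycles on 157: each ℓ→(−1)^(ℓ−1), product (−1)^155 = -1.

-1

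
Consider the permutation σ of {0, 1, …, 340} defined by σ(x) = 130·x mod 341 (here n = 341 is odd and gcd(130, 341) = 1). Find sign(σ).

-1

Start at x=181: 181 → 1 → 130 → 191 → 278 → 335 → 243 → … (one orbit).
π_130 has 18 disjoint cycles with lengths [30, 30, 30, 30, 30, 30, 30, 30, 30, 30, 6, 6, 6, 6, 6, 5, 5, 1] on {0,…,340}.
18 cycles on 341: each ℓ→(−1)^(ℓ−1), product (−1)^323 = -1.
Check: (130/341) = -1 by Zolotarev.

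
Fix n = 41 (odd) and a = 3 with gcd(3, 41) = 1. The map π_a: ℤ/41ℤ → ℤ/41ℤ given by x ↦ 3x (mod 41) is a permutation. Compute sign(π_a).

-1

Trace 38: π^k(38) = [38, 32, 14, 1, 3, 9, 27] for k=0..6.
The orbit structure of x ↦ 3x mod 41: 6 orbits of sizes [8, 8, 8, 8, 8, 1].
With 6 cycles on 41 points, sign = (−1)^{41−6} = -1.
The Jacobi symbol (3|41) = -1 (Zolotarev) agrees.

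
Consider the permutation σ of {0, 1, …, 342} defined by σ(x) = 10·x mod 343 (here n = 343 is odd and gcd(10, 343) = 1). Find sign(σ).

Start at x=12: 12 → 120 → 171 → 338 → 293 → 186 → 145 → … (one orbit).
Decompose π into cycles: lengths [294, 42, 6, 1] (4 cycles, including the fixed point 0).
Σ(ℓ_i−1) = 343−4 = 339; sign = (−1)^339 = -1.
The Jacobi symbol (10|343) = -1 (Zolotarev) agrees.

-1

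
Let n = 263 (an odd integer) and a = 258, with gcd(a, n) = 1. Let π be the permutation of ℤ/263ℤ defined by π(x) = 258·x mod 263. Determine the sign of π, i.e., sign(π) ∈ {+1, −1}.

+1

Orbit of 105 under x↦258x: [105, 1, 258, 25, 138, 99, 31]… (length divides ord_263(258)).
Decompose π into cycles: lengths [131, 131, 1] (3 cycles, including the fixed point 0).
3 cycles on 263: each ℓ→(−1)^(ℓ−1), product (−1)^260 = +1.
Check: (258/263) = +1 by Zolotarev.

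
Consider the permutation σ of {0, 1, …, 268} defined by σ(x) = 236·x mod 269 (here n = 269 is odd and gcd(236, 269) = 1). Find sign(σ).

Trace 159: π^k(159) = [159, 133, 184, 115, 240, 150, 161] for k=0..6.
π_236 has 2 disjoint cycles with lengths [268, 1] on {0,…,268}.
n − c = 269 − 2 = 267; sign = (−1)^267 = -1.

-1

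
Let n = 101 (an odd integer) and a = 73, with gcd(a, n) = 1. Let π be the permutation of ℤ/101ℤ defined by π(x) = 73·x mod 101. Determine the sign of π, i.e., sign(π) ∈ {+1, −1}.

-1

Trace 91: π^k(91) = [91, 78, 38, 47, 98, 84, 72] for k=0..6.
π_73 has 2 disjoint cycles with lengths [100, 1] on {0,…,100}.
Σ(ℓ_i−1) = 101−2 = 99; sign = (−1)^99 = -1.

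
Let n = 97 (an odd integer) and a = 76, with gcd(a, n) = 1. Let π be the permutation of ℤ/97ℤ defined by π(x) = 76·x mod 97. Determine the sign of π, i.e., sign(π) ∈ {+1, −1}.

-1

Orbit of 93 under x↦76x: [93, 84, 79, 87, 16, 52, 72]… (length divides ord_97(76)).
The orbit structure of x ↦ 76x mod 97: 2 orbits of sizes [96, 1].
With 2 cycles on 97 points, sign = (−1)^{97−2} = -1.
Via Zolotarev, sign(π_{76}) = (76|97) = -1.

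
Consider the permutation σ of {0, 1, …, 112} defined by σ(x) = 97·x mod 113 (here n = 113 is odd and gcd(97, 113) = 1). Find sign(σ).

Orbit of 7 under x↦97x: [7, 1, 97, 30, 85, 109, 64]… (length divides ord_113(97)).
The orbit structure of x ↦ 97x mod 113: 9 orbits of sizes [14, 14, 14, 14, 14, 14, 14, 14, 1].
113 − 9 = 104 transpositions; sign(π) = (−1)^104 = +1.

+1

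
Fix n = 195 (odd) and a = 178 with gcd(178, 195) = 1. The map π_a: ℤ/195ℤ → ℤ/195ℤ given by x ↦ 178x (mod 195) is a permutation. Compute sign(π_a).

-1

Orbit of 118 under x↦178x: [118, 139, 172, 1, 178, 94, 157]… (length divides ord_195(178)).
30 cycles of lengths [12, 12, 12, 12, 12, 12, 12, 12, 12, 12, 12, 12, 4, 4, 4, 3, 3, 3, 3, 3, 3, 3, 3, 3, 3, 3, 3, 1, 1, 1].
30 cycles on 195: each ℓ→(−1)^(ℓ−1), product (−1)^165 = -1.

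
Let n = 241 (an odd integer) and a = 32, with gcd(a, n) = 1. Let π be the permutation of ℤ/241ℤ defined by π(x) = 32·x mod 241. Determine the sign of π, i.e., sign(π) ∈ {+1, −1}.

+1

Trace 225: π^k(225) = [225, 211, 4, 128, 240, 209, 181] for k=0..6.
Decompose π into cycles: lengths [24, 24, 24, 24, 24, 24, 24, 24, 24, 24, 1] (11 cycles, including the fixed point 0).
241 − 11 = 230 transpositions; sign(π) = (−1)^230 = +1.
Zolotarev: (32|241) = +1, matching the cycle-count sign.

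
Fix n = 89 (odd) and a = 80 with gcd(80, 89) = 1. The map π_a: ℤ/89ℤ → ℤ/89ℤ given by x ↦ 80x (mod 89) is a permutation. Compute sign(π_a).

Orbit of 16 under x↦80x: [16, 34, 50, 84, 45, 40, 85]… (length divides ord_89(80)).
3 cycles of lengths [44, 44, 1].
3 cycles on 89: each ℓ→(−1)^(ℓ−1), product (−1)^86 = +1.
Zolotarev: (80|89) = +1, matching the cycle-count sign.

+1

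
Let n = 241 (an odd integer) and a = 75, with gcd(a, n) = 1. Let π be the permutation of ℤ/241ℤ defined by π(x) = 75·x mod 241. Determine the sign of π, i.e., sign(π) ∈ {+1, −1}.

Start at x=9: 9 → 193 → 15 → 161 → 25 → 188 → 122 → … (one orbit).
Cycle lengths of π_75 on ℤ/241ℤ: [120, 120, 1]; 3 cycles in total.
sign(π) = (−1)^{n − #cycles} = (−1)^{241−3} = (−1)^238 = +1.
Check: (75/241) = +1 by Zolotarev.

+1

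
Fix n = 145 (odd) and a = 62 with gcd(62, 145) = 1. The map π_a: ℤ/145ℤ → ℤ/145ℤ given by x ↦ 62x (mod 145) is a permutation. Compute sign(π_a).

Orbit of 59 under x↦62x: [59, 33, 16, 122, 24, 38, 36]… (length divides ord_145(62)).
8 cycles of lengths [28, 28, 28, 28, 14, 14, 4, 1].
145 − 8 = 137 transpositions; sign(π) = (−1)^137 = -1.

-1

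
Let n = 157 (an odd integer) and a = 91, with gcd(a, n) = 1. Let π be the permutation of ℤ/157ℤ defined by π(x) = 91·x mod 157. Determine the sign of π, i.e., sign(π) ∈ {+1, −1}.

Trace 91: π^k(91) = [91, 117, 128, 30, 61, 56, 72] for k=0..6.
π_91 has 2 disjoint cycles with lengths [156, 1] on {0,…,156}.
2 cycles on 157: each ℓ→(−1)^(ℓ−1), product (−1)^155 = -1.

-1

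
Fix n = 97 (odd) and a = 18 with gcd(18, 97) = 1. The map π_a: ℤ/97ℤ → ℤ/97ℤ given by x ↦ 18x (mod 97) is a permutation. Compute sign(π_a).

Orbit of 96 under x↦18x: [96, 79, 64, 85, 75, 89, 50]… (length divides ord_97(18)).
7 cycles of lengths [16, 16, 16, 16, 16, 16, 1].
With 7 cycles on 97 points, sign = (−1)^{97−7} = +1.
Via Zolotarev, sign(π_{18}) = (18|97) = +1.

+1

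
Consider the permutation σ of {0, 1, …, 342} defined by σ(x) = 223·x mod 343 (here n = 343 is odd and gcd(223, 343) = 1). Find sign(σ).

-1

Trace 92: π^k(92) = [92, 279, 134, 41, 225, 97, 22] for k=0..6.
10 cycles of lengths [98, 98, 98, 14, 14, 14, 2, 2, 2, 1].
sign(π) = (−1)^{n − #cycles} = (−1)^{343−10} = (−1)^333 = -1.
Check: (223/343) = -1 by Zolotarev.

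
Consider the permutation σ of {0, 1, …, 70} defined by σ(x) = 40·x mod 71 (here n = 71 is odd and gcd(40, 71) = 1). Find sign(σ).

Trace 5: π^k(5) = [5, 58, 48, 3, 49, 43, 16] for k=0..6.
The orbit structure of x ↦ 40x mod 71: 3 orbits of sizes [35, 35, 1].
3 cycles on 71: each ℓ→(−1)^(ℓ−1), product (−1)^68 = +1.
The Jacobi symbol (40|71) = +1 (Zolotarev) agrees.

+1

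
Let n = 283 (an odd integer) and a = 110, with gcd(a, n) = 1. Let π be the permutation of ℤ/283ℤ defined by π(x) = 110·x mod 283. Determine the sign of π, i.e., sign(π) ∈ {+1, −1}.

Orbit of 216 under x↦110x: [216, 271, 95, 262, 237, 34, 61]… (length divides ord_283(110)).
The orbit structure of x ↦ 110x mod 283: 3 orbits of sizes [141, 141, 1].
With 3 cycles on 283 points, sign = (−1)^{283−3} = +1.
The Jacobi symbol (110|283) = +1 (Zolotarev) agrees.

+1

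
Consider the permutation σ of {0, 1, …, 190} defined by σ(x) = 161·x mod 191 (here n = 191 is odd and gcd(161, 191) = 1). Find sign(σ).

Orbit of 160 under x↦161x: [160, 166, 177, 38, 6, 11, 52]… (length divides ord_191(161)).
Cycle lengths of π_161 on ℤ/191ℤ: [38, 38, 38, 38, 38, 1]; 6 cycles in total.
With 6 cycles on 191 points, sign = (−1)^{191−6} = -1.
The Jacobi symbol (161|191) = -1 (Zolotarev) agrees.

-1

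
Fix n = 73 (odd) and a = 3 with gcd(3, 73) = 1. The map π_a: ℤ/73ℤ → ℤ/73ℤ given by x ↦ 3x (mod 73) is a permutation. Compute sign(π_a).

Orbit of 8 under x↦3x: [8, 24, 72, 70, 64, 46, 65]… (length divides ord_73(3)).
7 cycles of lengths [12, 12, 12, 12, 12, 12, 1].
7 cycles on 73: each ℓ→(−1)^(ℓ−1), product (−1)^66 = +1.

+1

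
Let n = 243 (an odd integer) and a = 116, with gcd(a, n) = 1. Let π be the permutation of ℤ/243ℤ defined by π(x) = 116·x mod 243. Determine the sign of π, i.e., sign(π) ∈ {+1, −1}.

-1

Start at x=161: 161 → 208 → 71 → 217 → 143 → 64 → 134 → … (one orbit).
Cycle type of π: 54×3 + 18×3 + 6×3 + 2×4 + 1; total 14 cycles.
Σ(ℓ_i−1) = 243−14 = 229; sign = (−1)^229 = -1.
(116|243)_J = -1 (Zolotarev's lemma cross-check).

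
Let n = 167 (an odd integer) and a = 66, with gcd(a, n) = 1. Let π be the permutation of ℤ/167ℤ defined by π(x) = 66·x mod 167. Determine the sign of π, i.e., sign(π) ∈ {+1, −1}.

+1

Trace 33: π^k(33) = [33, 7, 128, 98, 122, 36, 38] for k=0..6.
3 cycles of lengths [83, 83, 1].
n − c = 167 − 3 = 164; sign = (−1)^164 = +1.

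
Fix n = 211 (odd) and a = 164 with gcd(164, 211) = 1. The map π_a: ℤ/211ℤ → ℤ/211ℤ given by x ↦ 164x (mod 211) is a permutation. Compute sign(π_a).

Orbit of 69 under x↦164x: [69, 133, 79, 85, 14, 186, 120]… (length divides ord_211(164)).
The orbit structure of x ↦ 164x mod 211: 2 orbits of sizes [210, 1].
Σ(ℓ_i−1) = 211−2 = 209; sign = (−1)^209 = -1.
The Jacobi symbol (164|211) = -1 (Zolotarev) agrees.

-1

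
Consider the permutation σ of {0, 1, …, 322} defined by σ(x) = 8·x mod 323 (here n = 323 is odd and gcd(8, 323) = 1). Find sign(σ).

-1

Trace 140: π^k(140) = [140, 151, 239, 297, 115, 274, 254] for k=0..6.
Cycle lengths of π_8 on ℤ/323ℤ: [24, 24, 24, 24, 24, 24, 24, 24, 24, 24, 24, 24, 8, 8, 6, 6, 6, 1]; 18 cycles in total.
sign(π) = (−1)^{n − #cycles} = (−1)^{323−18} = (−1)^305 = -1.
The Jacobi symbol (8|323) = -1 (Zolotarev) agrees.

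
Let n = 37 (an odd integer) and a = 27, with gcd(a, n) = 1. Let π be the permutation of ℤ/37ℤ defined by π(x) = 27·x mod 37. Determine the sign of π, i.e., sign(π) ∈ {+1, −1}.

+1

Trace 1: π^k(1) = [1, 27, 26, 36, 10, 11] for k=0..5.
Cycle lengths of π_27 on ℤ/37ℤ: [6, 6, 6, 6, 6, 6, 1]; 7 cycles in total.
Σ(ℓ_i−1) = 37−7 = 30; sign = (−1)^30 = +1.
The Jacobi symbol (27|37) = +1 (Zolotarev) agrees.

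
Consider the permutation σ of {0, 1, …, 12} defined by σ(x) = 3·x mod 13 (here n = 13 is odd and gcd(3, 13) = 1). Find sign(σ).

+1

Orbit of 1 under x↦3x: [1, 3, 9]… (length divides ord_13(3)).
Decompose π into cycles: lengths [3, 3, 3, 3, 1] (5 cycles, including the fixed point 0).
sign(π) = (−1)^{n − #cycles} = (−1)^{13−5} = (−1)^8 = +1.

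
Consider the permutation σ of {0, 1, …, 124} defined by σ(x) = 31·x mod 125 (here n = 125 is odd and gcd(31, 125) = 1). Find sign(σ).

+1

Trace 41: π^k(41) = [41, 21, 26, 56, 111, 66, 46] for k=0..6.
π_31 has 13 disjoint cycles with lengths [25, 25, 25, 25, 5, 5, 5, 5, 1, 1, 1, 1, 1] on {0,…,124}.
With 13 cycles on 125 points, sign = (−1)^{125−13} = +1.
Check: (31/125) = +1 by Zolotarev.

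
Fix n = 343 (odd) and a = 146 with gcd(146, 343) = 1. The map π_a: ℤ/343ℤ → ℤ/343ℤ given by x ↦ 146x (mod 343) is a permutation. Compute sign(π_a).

-1

Orbit of 293 under x↦146x: [293, 246, 244, 295, 195, 1, 146]… (length divides ord_343(146)).
Cycle lengths of π_146 on ℤ/343ℤ: [14, 14, 14, 14, 14, 14, 14, 14, 14, 14, 14, 14, 14, 14, 14, 14, 14, 14, 14, 14, 14, 2, 2, 2, 2, 2, 2, 2, 2, 2, 2, 2, 2, 2, 2, 2, 2, 2, 2, 2, 2, 2, 2, 2, 2, 1]; 46 cycles in total.
With 46 cycles on 343 points, sign = (−1)^{343−46} = -1.
Check: (146/343) = -1 by Zolotarev.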